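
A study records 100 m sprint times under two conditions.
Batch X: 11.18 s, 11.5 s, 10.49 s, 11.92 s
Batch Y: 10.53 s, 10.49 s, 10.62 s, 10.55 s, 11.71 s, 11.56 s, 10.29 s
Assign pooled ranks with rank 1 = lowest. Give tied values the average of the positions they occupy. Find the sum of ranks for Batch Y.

Sorted (ascending): 10.29, 10.49, 10.49, 10.53, 10.55, 10.62, 11.18, 11.5, 11.56, 11.71, 11.92
The 2 values of 10.49 occupy positions 2–3 → average rank (2+3)/2 = 2.5.
Batch Y values → pooled ranks: 10.53→4, 10.49→2.5, 10.62→6, 10.55→5, 11.71→10, 11.56→9, 10.29→1
Rank sum = 4 + 2.5 + 6 + 5 + 10 + 9 + 1 = 37.5

37.5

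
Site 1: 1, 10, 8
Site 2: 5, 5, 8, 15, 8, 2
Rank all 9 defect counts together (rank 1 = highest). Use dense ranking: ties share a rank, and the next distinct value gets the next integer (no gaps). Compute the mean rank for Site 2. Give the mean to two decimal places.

Sorted (descending): 15, 10, 8, 8, 8, 5, 5, 2, 1
The 3 values of 8 share dense rank 3.
The 2 values of 5 share dense rank 4.
Remaining distinct values take the next consecutive integers.
Site 2 values → pooled ranks: 5→4, 5→4, 8→3, 15→1, 8→3, 2→5
Mean rank = (4 + 4 + 3 + 1 + 3 + 5) / 6 = 3.33

3.33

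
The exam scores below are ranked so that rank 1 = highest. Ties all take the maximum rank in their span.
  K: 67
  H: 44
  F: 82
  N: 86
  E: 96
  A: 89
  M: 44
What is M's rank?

7

Sorted (descending): 96, 89, 86, 82, 67, 44, 44
The 2 values of 44 occupy positions 6–7 → each gets rank 7.
M has value 44 → rank 7.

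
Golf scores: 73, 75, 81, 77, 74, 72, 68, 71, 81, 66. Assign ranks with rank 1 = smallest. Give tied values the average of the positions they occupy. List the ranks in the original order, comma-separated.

5, 7, 9.5, 8, 6, 4, 2, 3, 9.5, 1

Sorted (ascending): 66, 68, 71, 72, 73, 74, 75, 77, 81, 81
The 2 values of 81 occupy positions 9–10 → average rank (9+10)/2 = 9.5.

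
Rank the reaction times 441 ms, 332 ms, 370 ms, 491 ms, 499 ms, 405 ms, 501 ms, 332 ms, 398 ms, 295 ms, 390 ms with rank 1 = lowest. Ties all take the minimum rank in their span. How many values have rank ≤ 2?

3

Sorted (ascending): 295, 332, 332, 370, 390, 398, 405, 441, 491, 499, 501
The 2 values of 332 occupy positions 2–3 → each gets rank 2.
Ranks ≤ 2: {1, 2, 2} → 3 values.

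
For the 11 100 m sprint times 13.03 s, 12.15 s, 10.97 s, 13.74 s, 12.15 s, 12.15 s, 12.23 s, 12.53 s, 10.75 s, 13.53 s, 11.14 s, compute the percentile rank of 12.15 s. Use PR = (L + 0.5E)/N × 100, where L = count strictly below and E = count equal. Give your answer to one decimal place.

N = 11.
Strictly below 12.15: 3. Equal to 12.15: 3.
PR = (3 + 0.5·3)/11 × 100 = 40.9

40.9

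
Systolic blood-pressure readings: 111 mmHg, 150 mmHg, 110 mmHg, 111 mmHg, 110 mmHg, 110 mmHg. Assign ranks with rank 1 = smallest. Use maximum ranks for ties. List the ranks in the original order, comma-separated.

Sorted (ascending): 110, 110, 110, 111, 111, 150
The 3 values of 110 occupy positions 1–3 → each gets rank 3.
The 2 values of 111 occupy positions 4–5 → each gets rank 5.

5, 6, 3, 5, 3, 3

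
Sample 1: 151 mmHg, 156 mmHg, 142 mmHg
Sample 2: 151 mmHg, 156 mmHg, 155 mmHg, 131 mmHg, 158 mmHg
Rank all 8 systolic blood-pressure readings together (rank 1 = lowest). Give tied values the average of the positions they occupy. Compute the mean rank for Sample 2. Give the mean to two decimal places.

Sorted (ascending): 131, 142, 151, 151, 155, 156, 156, 158
The 2 values of 151 occupy positions 3–4 → average rank (3+4)/2 = 3.5.
The 2 values of 156 occupy positions 6–7 → average rank (6+7)/2 = 6.5.
Sample 2 values → pooled ranks: 151→3.5, 156→6.5, 155→5, 131→1, 158→8
Mean rank = (3.5 + 6.5 + 5 + 1 + 8) / 5 = 4.80

4.80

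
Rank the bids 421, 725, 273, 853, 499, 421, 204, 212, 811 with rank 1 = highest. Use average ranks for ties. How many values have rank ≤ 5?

4

Sorted (descending): 853, 811, 725, 499, 421, 421, 273, 212, 204
The 2 values of 421 occupy positions 5–6 → average rank (5+6)/2 = 5.5.
Ranks ≤ 5: {1, 2, 3, 4} → 4 values.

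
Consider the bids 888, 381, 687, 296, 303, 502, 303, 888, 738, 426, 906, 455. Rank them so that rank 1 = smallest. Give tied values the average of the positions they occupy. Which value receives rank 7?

Sorted (ascending): 296, 303, 303, 381, 426, 455, 502, 687, 738, 888, 888, 906
The 2 values of 303 occupy positions 2–3 → average rank (2+3)/2 = 2.5.
The 2 values of 888 occupy positions 10–11 → average rank (10+11)/2 = 10.5.
Rank 7 → value 502.

502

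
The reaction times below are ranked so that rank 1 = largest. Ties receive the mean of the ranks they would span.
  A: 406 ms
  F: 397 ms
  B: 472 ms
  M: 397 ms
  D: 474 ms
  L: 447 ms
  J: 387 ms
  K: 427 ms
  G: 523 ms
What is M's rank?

7.5

Sorted (descending): 523, 474, 472, 447, 427, 406, 397, 397, 387
The 2 values of 397 occupy positions 7–8 → average rank (7+8)/2 = 7.5.
M has value 397 ms → rank 7.5.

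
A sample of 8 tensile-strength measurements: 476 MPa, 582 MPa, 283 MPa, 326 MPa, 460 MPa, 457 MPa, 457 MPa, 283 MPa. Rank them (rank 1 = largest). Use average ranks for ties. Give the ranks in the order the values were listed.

Sorted (descending): 582, 476, 460, 457, 457, 326, 283, 283
The 2 values of 457 occupy positions 4–5 → average rank (4+5)/2 = 4.5.
The 2 values of 283 occupy positions 7–8 → average rank (7+8)/2 = 7.5.

2, 1, 7.5, 6, 3, 4.5, 4.5, 7.5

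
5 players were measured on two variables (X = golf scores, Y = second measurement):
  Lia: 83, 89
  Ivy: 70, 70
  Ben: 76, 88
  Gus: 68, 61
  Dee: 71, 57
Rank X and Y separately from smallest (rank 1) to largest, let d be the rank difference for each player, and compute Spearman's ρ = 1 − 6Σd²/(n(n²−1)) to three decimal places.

0.700

Ranks of variable 1: 5, 2, 4, 1, 3
Ranks of variable 2: 5, 3, 4, 2, 1
d = r₁ − r₂: 0, -1, 0, -1, 2
d²: 0, 1, 0, 1, 4; Σd² = 6
ρ = 1 − 6·6/(5·24) = 1 − 36/120 = 0.700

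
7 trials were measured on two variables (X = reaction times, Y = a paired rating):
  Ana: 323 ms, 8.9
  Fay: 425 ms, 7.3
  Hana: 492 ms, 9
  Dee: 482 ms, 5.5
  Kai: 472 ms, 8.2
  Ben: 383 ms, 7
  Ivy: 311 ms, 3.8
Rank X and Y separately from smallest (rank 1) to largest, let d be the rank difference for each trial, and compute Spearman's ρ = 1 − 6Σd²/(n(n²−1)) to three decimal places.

Ranks of variable 1: 2, 4, 7, 6, 5, 3, 1
Ranks of variable 2: 6, 4, 7, 2, 5, 3, 1
d = r₁ − r₂: -4, 0, 0, 4, 0, 0, 0
d²: 16, 0, 0, 16, 0, 0, 0; Σd² = 32
ρ = 1 − 6·32/(7·48) = 1 − 192/336 = 0.429

0.429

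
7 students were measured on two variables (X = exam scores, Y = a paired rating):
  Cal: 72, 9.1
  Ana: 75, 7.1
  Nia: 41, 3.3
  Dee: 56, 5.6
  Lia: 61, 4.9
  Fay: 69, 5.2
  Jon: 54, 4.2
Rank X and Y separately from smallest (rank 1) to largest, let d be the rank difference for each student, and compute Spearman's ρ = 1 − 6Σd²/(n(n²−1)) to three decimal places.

Ranks of variable 1: 6, 7, 1, 3, 4, 5, 2
Ranks of variable 2: 7, 6, 1, 5, 3, 4, 2
d = r₁ − r₂: -1, 1, 0, -2, 1, 1, 0
d²: 1, 1, 0, 4, 1, 1, 0; Σd² = 8
ρ = 1 − 6·8/(7·48) = 1 − 48/336 = 0.857

0.857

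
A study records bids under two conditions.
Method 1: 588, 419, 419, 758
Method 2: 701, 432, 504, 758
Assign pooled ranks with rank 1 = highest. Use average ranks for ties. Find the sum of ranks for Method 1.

20.5

Sorted (descending): 758, 758, 701, 588, 504, 432, 419, 419
The 2 values of 758 occupy positions 1–2 → average rank (1+2)/2 = 1.5.
The 2 values of 419 occupy positions 7–8 → average rank (7+8)/2 = 7.5.
Method 1 values → pooled ranks: 588→4, 419→7.5, 419→7.5, 758→1.5
Rank sum = 4 + 7.5 + 7.5 + 1.5 = 20.5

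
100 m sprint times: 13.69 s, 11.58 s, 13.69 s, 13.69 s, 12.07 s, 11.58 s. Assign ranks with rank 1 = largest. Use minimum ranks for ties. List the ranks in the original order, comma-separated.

1, 5, 1, 1, 4, 5

Sorted (descending): 13.69, 13.69, 13.69, 12.07, 11.58, 11.58
The 3 values of 13.69 occupy positions 1–3 → each gets rank 1.
The 2 values of 11.58 occupy positions 5–6 → each gets rank 5.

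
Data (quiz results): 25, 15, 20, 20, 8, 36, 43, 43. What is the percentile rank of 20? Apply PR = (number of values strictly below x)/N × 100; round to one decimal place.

25.0

N = 8.
Strictly below 20: 2. Equal to 20: 2.
PR = 2/8 × 100 = 25.0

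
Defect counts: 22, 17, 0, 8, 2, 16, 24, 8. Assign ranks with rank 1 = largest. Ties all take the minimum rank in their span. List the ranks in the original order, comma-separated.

Sorted (descending): 24, 22, 17, 16, 8, 8, 2, 0
The 2 values of 8 occupy positions 5–6 → each gets rank 5.

2, 3, 8, 5, 7, 4, 1, 5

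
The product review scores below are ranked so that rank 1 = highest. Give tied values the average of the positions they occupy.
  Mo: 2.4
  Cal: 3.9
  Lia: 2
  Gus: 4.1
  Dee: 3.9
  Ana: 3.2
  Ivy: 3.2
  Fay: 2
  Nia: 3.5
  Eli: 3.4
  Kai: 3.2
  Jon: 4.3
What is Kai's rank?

Sorted (descending): 4.3, 4.1, 3.9, 3.9, 3.5, 3.4, 3.2, 3.2, 3.2, 2.4, 2, 2
The 2 values of 3.9 occupy positions 3–4 → average rank (3+4)/2 = 3.5.
The 3 values of 3.2 occupy positions 7–9 → average rank 8.
The 2 values of 2 occupy positions 11–12 → average rank (11+12)/2 = 11.5.
Kai has value 3.2 → rank 8.

8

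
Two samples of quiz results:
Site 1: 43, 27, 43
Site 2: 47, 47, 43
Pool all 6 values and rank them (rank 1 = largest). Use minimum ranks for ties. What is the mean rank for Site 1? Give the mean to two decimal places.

4.00

Sorted (descending): 47, 47, 43, 43, 43, 27
The 2 values of 47 occupy positions 1–2 → each gets rank 1.
The 3 values of 43 occupy positions 3–5 → each gets rank 3.
Site 1 values → pooled ranks: 43→3, 27→6, 43→3
Mean rank = (3 + 6 + 3) / 3 = 4.00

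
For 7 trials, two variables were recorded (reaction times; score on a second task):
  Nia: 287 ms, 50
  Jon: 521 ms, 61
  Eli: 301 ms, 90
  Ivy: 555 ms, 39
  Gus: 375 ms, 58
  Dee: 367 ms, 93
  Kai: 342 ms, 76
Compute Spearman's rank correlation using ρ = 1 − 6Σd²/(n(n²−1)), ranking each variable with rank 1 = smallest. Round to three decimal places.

-0.321

Ranks of variable 1: 1, 6, 2, 7, 5, 4, 3
Ranks of variable 2: 2, 4, 6, 1, 3, 7, 5
d = r₁ − r₂: -1, 2, -4, 6, 2, -3, -2
d²: 1, 4, 16, 36, 4, 9, 4; Σd² = 74
ρ = 1 − 6·74/(7·48) = 1 − 444/336 = -0.321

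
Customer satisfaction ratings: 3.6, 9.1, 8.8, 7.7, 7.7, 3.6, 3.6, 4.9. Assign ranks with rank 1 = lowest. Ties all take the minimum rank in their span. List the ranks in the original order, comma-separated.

Sorted (ascending): 3.6, 3.6, 3.6, 4.9, 7.7, 7.7, 8.8, 9.1
The 3 values of 3.6 occupy positions 1–3 → each gets rank 1.
The 2 values of 7.7 occupy positions 5–6 → each gets rank 5.

1, 8, 7, 5, 5, 1, 1, 4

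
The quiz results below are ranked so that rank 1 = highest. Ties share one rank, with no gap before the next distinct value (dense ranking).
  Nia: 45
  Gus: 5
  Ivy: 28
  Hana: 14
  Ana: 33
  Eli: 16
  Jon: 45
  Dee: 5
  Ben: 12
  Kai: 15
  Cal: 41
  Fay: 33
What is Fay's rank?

3

Sorted (descending): 45, 45, 41, 33, 33, 28, 16, 15, 14, 12, 5, 5
The 2 values of 45 share dense rank 1.
The 2 values of 33 share dense rank 3.
The 2 values of 5 share dense rank 9.
Remaining distinct values take the next consecutive integers.
Fay has value 33 → rank 3.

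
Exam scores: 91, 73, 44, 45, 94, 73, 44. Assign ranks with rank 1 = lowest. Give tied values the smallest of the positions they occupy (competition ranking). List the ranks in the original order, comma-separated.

Sorted (ascending): 44, 44, 45, 73, 73, 91, 94
The 2 values of 44 occupy positions 1–2 → each gets rank 1.
The 2 values of 73 occupy positions 4–5 → each gets rank 4.

6, 4, 1, 3, 7, 4, 1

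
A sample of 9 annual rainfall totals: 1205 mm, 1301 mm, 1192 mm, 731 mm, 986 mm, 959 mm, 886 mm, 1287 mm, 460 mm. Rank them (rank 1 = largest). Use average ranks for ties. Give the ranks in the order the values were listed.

3, 1, 4, 8, 5, 6, 7, 2, 9

Sorted (descending): 1301, 1287, 1205, 1192, 986, 959, 886, 731, 460
No ties — each value takes its position as its rank.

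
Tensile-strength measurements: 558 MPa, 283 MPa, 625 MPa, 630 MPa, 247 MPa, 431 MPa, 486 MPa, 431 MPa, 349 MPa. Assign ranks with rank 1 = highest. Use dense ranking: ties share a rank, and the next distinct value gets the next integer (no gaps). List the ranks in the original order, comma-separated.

3, 7, 2, 1, 8, 5, 4, 5, 6

Sorted (descending): 630, 625, 558, 486, 431, 431, 349, 283, 247
The 2 values of 431 share dense rank 5.
Remaining distinct values take the next consecutive integers.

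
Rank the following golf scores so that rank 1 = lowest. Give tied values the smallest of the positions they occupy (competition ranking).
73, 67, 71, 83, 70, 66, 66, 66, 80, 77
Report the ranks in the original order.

7, 4, 6, 10, 5, 1, 1, 1, 9, 8

Sorted (ascending): 66, 66, 66, 67, 70, 71, 73, 77, 80, 83
The 3 values of 66 occupy positions 1–3 → each gets rank 1.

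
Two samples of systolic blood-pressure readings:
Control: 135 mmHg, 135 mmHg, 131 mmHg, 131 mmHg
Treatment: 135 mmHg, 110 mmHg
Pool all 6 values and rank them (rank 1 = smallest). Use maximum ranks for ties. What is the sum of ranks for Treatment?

Sorted (ascending): 110, 131, 131, 135, 135, 135
The 2 values of 131 occupy positions 2–3 → each gets rank 3.
The 3 values of 135 occupy positions 4–6 → each gets rank 6.
Treatment values → pooled ranks: 135→6, 110→1
Rank sum = 6 + 1 = 7

7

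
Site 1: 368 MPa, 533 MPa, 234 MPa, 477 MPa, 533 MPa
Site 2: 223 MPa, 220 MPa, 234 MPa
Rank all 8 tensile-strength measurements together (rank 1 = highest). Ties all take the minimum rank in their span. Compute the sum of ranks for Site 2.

20

Sorted (descending): 533, 533, 477, 368, 234, 234, 223, 220
The 2 values of 533 occupy positions 1–2 → each gets rank 1.
The 2 values of 234 occupy positions 5–6 → each gets rank 5.
Site 2 values → pooled ranks: 223→7, 220→8, 234→5
Rank sum = 7 + 8 + 5 = 20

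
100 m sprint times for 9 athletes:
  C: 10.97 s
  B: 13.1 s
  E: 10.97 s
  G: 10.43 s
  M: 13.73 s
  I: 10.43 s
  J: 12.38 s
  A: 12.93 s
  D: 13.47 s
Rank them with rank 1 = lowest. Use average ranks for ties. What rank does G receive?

Sorted (ascending): 10.43, 10.43, 10.97, 10.97, 12.38, 12.93, 13.1, 13.47, 13.73
The 2 values of 10.43 occupy positions 1–2 → average rank (1+2)/2 = 1.5.
The 2 values of 10.97 occupy positions 3–4 → average rank (3+4)/2 = 3.5.
G has value 10.43 s → rank 1.5.

1.5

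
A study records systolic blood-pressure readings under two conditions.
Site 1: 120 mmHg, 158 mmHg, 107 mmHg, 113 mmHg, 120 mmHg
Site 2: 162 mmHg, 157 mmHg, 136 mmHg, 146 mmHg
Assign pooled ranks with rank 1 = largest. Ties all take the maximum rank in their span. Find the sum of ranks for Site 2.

13

Sorted (descending): 162, 158, 157, 146, 136, 120, 120, 113, 107
The 2 values of 120 occupy positions 6–7 → each gets rank 7.
Site 2 values → pooled ranks: 162→1, 157→3, 136→5, 146→4
Rank sum = 1 + 3 + 5 + 4 = 13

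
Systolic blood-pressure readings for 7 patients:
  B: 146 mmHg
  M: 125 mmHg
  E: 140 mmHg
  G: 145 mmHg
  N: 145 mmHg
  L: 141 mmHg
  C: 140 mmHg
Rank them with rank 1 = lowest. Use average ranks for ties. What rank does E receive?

Sorted (ascending): 125, 140, 140, 141, 145, 145, 146
The 2 values of 140 occupy positions 2–3 → average rank (2+3)/2 = 2.5.
The 2 values of 145 occupy positions 5–6 → average rank (5+6)/2 = 5.5.
E has value 140 mmHg → rank 2.5.

2.5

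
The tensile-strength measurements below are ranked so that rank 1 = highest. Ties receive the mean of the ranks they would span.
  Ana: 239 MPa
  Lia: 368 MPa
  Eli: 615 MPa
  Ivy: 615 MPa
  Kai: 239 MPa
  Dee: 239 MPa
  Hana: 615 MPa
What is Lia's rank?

4

Sorted (descending): 615, 615, 615, 368, 239, 239, 239
The 3 values of 615 occupy positions 1–3 → average rank 2.
The 3 values of 239 occupy positions 5–7 → average rank 6.
Lia has value 368 MPa → rank 4.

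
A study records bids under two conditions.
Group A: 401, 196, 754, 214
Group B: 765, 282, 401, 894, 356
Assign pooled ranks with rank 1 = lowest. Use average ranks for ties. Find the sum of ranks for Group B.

29.5

Sorted (ascending): 196, 214, 282, 356, 401, 401, 754, 765, 894
The 2 values of 401 occupy positions 5–6 → average rank (5+6)/2 = 5.5.
Group B values → pooled ranks: 765→8, 282→3, 401→5.5, 894→9, 356→4
Rank sum = 8 + 3 + 5.5 + 9 + 4 = 29.5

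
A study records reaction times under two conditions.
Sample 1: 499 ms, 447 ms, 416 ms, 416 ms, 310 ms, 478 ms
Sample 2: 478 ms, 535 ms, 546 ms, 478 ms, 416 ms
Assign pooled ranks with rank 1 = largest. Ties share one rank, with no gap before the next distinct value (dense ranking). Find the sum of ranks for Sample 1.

31

Sorted (descending): 546, 535, 499, 478, 478, 478, 447, 416, 416, 416, 310
The 3 values of 478 share dense rank 4.
The 3 values of 416 share dense rank 6.
Remaining distinct values take the next consecutive integers.
Sample 1 values → pooled ranks: 499→3, 447→5, 416→6, 416→6, 310→7, 478→4
Rank sum = 3 + 5 + 6 + 6 + 7 + 4 = 31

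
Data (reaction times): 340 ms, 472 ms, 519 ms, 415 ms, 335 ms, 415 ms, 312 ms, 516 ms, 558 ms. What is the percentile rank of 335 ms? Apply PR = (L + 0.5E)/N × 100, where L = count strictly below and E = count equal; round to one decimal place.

16.7

N = 9.
Strictly below 335: 1. Equal to 335: 1.
PR = (1 + 0.5·1)/9 × 100 = 16.7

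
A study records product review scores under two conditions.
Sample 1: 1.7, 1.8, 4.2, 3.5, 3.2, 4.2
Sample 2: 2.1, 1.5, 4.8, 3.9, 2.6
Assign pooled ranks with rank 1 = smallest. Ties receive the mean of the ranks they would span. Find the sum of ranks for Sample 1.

Sorted (ascending): 1.5, 1.7, 1.8, 2.1, 2.6, 3.2, 3.5, 3.9, 4.2, 4.2, 4.8
The 2 values of 4.2 occupy positions 9–10 → average rank (9+10)/2 = 9.5.
Sample 1 values → pooled ranks: 1.7→2, 1.8→3, 4.2→9.5, 3.5→7, 3.2→6, 4.2→9.5
Rank sum = 2 + 3 + 9.5 + 7 + 6 + 9.5 = 37

37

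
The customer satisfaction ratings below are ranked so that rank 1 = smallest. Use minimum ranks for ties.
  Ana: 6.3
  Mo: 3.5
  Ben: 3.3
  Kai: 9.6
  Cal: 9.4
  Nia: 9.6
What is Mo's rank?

Sorted (ascending): 3.3, 3.5, 6.3, 9.4, 9.6, 9.6
The 2 values of 9.6 occupy positions 5–6 → each gets rank 5.
Mo has value 3.5 → rank 2.

2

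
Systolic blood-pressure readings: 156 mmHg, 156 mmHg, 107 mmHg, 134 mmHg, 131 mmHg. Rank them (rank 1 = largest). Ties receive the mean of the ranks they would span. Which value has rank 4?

Sorted (descending): 156, 156, 134, 131, 107
The 2 values of 156 occupy positions 1–2 → average rank (1+2)/2 = 1.5.
Rank 4 → value 131.

131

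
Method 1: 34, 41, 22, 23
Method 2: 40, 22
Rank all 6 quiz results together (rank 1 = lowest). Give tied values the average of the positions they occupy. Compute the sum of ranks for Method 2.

Sorted (ascending): 22, 22, 23, 34, 40, 41
The 2 values of 22 occupy positions 1–2 → average rank (1+2)/2 = 1.5.
Method 2 values → pooled ranks: 40→5, 22→1.5
Rank sum = 5 + 1.5 = 6.5

6.5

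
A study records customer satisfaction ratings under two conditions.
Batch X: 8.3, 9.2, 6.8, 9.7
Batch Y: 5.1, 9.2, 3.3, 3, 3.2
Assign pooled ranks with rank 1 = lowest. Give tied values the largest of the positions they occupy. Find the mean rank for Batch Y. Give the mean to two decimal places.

Sorted (ascending): 3, 3.2, 3.3, 5.1, 6.8, 8.3, 9.2, 9.2, 9.7
The 2 values of 9.2 occupy positions 7–8 → each gets rank 8.
Batch Y values → pooled ranks: 5.1→4, 9.2→8, 3.3→3, 3→1, 3.2→2
Mean rank = (4 + 8 + 3 + 1 + 2) / 5 = 3.60

3.60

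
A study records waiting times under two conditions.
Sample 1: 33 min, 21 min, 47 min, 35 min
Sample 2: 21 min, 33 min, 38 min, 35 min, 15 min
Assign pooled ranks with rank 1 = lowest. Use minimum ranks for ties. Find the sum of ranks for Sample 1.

21

Sorted (ascending): 15, 21, 21, 33, 33, 35, 35, 38, 47
The 2 values of 21 occupy positions 2–3 → each gets rank 2.
The 2 values of 33 occupy positions 4–5 → each gets rank 4.
The 2 values of 35 occupy positions 6–7 → each gets rank 6.
Sample 1 values → pooled ranks: 33→4, 21→2, 47→9, 35→6
Rank sum = 4 + 2 + 9 + 6 = 21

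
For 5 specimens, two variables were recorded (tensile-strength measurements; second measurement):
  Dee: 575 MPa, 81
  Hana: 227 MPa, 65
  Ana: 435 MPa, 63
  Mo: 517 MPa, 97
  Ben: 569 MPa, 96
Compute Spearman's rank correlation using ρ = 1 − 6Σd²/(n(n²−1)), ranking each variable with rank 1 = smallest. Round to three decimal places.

Ranks of variable 1: 5, 1, 2, 3, 4
Ranks of variable 2: 3, 2, 1, 5, 4
d = r₁ − r₂: 2, -1, 1, -2, 0
d²: 4, 1, 1, 4, 0; Σd² = 10
ρ = 1 − 6·10/(5·24) = 1 − 60/120 = 0.500

0.500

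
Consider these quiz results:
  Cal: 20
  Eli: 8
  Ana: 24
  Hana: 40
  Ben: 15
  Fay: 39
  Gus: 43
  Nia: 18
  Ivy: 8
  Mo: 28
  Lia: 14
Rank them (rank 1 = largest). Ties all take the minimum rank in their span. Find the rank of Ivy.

10

Sorted (descending): 43, 40, 39, 28, 24, 20, 18, 15, 14, 8, 8
The 2 values of 8 occupy positions 10–11 → each gets rank 10.
Ivy has value 8 → rank 10.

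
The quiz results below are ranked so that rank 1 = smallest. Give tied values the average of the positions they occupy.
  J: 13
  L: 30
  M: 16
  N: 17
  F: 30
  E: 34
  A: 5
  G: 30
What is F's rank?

Sorted (ascending): 5, 13, 16, 17, 30, 30, 30, 34
The 3 values of 30 occupy positions 5–7 → average rank 6.
F has value 30 → rank 6.

6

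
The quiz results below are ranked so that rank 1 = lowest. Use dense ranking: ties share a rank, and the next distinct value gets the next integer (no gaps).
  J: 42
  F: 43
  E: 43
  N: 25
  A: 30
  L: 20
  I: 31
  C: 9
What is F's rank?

Sorted (ascending): 9, 20, 25, 30, 31, 42, 43, 43
The 2 values of 43 share dense rank 7.
Remaining distinct values take the next consecutive integers.
F has value 43 → rank 7.

7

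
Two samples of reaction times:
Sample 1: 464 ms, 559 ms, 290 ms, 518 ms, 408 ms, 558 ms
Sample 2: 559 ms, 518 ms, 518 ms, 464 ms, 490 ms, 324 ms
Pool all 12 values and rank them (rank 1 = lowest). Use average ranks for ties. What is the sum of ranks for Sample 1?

Sorted (ascending): 290, 324, 408, 464, 464, 490, 518, 518, 518, 558, 559, 559
The 2 values of 464 occupy positions 4–5 → average rank (4+5)/2 = 4.5.
The 3 values of 518 occupy positions 7–9 → average rank 8.
The 2 values of 559 occupy positions 11–12 → average rank (11+12)/2 = 11.5.
Sample 1 values → pooled ranks: 464→4.5, 559→11.5, 290→1, 518→8, 408→3, 558→10
Rank sum = 4.5 + 11.5 + 1 + 8 + 3 + 10 = 38

38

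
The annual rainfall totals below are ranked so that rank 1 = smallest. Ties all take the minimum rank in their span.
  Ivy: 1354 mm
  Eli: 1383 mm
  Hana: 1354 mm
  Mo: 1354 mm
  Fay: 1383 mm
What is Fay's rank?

Sorted (ascending): 1354, 1354, 1354, 1383, 1383
The 3 values of 1354 occupy positions 1–3 → each gets rank 1.
The 2 values of 1383 occupy positions 4–5 → each gets rank 4.
Fay has value 1383 mm → rank 4.

4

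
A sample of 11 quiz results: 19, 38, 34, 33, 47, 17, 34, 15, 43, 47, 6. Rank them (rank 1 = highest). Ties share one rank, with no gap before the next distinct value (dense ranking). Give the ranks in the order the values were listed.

Sorted (descending): 47, 47, 43, 38, 34, 34, 33, 19, 17, 15, 6
The 2 values of 47 share dense rank 1.
The 2 values of 34 share dense rank 4.
Remaining distinct values take the next consecutive integers.

6, 3, 4, 5, 1, 7, 4, 8, 2, 1, 9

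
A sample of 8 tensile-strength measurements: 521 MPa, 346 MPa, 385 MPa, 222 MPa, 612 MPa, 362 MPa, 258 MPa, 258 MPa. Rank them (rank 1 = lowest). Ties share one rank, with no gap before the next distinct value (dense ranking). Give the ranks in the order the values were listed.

Sorted (ascending): 222, 258, 258, 346, 362, 385, 521, 612
The 2 values of 258 share dense rank 2.
Remaining distinct values take the next consecutive integers.

6, 3, 5, 1, 7, 4, 2, 2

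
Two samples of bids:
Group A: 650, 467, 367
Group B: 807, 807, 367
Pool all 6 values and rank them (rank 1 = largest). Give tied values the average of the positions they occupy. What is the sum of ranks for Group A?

Sorted (descending): 807, 807, 650, 467, 367, 367
The 2 values of 807 occupy positions 1–2 → average rank (1+2)/2 = 1.5.
The 2 values of 367 occupy positions 5–6 → average rank (5+6)/2 = 5.5.
Group A values → pooled ranks: 650→3, 467→4, 367→5.5
Rank sum = 3 + 4 + 5.5 = 12.5

12.5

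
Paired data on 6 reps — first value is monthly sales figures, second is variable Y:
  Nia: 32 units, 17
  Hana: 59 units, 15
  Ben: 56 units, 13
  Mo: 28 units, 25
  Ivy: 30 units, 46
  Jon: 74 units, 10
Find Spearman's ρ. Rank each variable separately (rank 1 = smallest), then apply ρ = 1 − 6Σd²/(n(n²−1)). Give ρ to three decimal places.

-0.886

Ranks of variable 1: 3, 5, 4, 1, 2, 6
Ranks of variable 2: 4, 3, 2, 5, 6, 1
d = r₁ − r₂: -1, 2, 2, -4, -4, 5
d²: 1, 4, 4, 16, 16, 25; Σd² = 66
ρ = 1 − 6·66/(6·35) = 1 − 396/210 = -0.886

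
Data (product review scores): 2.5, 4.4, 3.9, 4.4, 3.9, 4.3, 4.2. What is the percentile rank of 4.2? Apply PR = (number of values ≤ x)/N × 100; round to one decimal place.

57.1

N = 7.
Strictly below 4.2: 3. Equal to 4.2: 1.
PR = 4/7 × 100 = 57.1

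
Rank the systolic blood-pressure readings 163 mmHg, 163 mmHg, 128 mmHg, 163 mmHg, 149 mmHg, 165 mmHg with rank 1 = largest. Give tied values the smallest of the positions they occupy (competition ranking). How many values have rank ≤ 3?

Sorted (descending): 165, 163, 163, 163, 149, 128
The 3 values of 163 occupy positions 2–4 → each gets rank 2.
Ranks ≤ 3: {1, 2, 2, 2} → 4 values.

4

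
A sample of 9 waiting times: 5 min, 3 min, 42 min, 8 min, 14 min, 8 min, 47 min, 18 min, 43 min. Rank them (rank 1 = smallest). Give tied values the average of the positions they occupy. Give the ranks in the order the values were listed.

2, 1, 7, 3.5, 5, 3.5, 9, 6, 8

Sorted (ascending): 3, 5, 8, 8, 14, 18, 42, 43, 47
The 2 values of 8 occupy positions 3–4 → average rank (3+4)/2 = 3.5.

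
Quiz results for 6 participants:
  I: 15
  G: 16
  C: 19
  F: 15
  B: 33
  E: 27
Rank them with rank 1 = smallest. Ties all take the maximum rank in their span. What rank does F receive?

Sorted (ascending): 15, 15, 16, 19, 27, 33
The 2 values of 15 occupy positions 1–2 → each gets rank 2.
F has value 15 → rank 2.

2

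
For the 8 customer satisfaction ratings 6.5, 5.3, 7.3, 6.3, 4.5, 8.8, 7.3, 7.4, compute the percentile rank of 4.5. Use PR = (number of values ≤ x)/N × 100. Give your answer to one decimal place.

N = 8.
Strictly below 4.5: 0. Equal to 4.5: 1.
PR = 1/8 × 100 = 12.5

12.5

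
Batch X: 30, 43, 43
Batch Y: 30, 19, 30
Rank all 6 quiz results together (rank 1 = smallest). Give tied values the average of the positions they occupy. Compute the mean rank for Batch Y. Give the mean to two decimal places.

Sorted (ascending): 19, 30, 30, 30, 43, 43
The 3 values of 30 occupy positions 2–4 → average rank 3.
The 2 values of 43 occupy positions 5–6 → average rank (5+6)/2 = 5.5.
Batch Y values → pooled ranks: 30→3, 19→1, 30→3
Mean rank = (3 + 1 + 3) / 3 = 2.33

2.33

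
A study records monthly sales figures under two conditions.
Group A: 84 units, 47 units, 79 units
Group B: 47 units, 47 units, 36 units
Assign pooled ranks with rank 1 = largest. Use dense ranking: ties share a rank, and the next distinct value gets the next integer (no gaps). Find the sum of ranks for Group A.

Sorted (descending): 84, 79, 47, 47, 47, 36
The 3 values of 47 share dense rank 3.
Remaining distinct values take the next consecutive integers.
Group A values → pooled ranks: 84→1, 47→3, 79→2
Rank sum = 1 + 3 + 2 = 6

6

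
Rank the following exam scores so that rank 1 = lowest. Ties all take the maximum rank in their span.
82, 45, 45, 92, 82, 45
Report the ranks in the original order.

5, 3, 3, 6, 5, 3

Sorted (ascending): 45, 45, 45, 82, 82, 92
The 3 values of 45 occupy positions 1–3 → each gets rank 3.
The 2 values of 82 occupy positions 4–5 → each gets rank 5.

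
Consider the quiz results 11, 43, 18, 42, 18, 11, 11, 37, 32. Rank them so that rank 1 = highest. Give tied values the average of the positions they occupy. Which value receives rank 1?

Sorted (descending): 43, 42, 37, 32, 18, 18, 11, 11, 11
The 2 values of 18 occupy positions 5–6 → average rank (5+6)/2 = 5.5.
The 3 values of 11 occupy positions 7–9 → average rank 8.
Rank 1 → value 43.

43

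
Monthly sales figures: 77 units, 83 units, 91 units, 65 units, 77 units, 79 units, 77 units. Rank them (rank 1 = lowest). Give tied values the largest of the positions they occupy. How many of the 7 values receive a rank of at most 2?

Sorted (ascending): 65, 77, 77, 77, 79, 83, 91
The 3 values of 77 occupy positions 2–4 → each gets rank 4.
Ranks ≤ 2: {1} → 1 value.

1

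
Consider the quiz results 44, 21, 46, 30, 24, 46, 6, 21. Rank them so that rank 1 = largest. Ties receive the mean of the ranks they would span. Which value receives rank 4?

30

Sorted (descending): 46, 46, 44, 30, 24, 21, 21, 6
The 2 values of 46 occupy positions 1–2 → average rank (1+2)/2 = 1.5.
The 2 values of 21 occupy positions 6–7 → average rank (6+7)/2 = 6.5.
Rank 4 → value 30.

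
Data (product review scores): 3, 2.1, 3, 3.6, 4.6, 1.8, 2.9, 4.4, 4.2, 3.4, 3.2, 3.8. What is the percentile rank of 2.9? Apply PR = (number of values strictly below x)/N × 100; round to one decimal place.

N = 12.
Strictly below 2.9: 2. Equal to 2.9: 1.
PR = 2/12 × 100 = 16.7

16.7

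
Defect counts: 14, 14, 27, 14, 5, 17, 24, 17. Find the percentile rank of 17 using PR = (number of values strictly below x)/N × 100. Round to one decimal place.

N = 8.
Strictly below 17: 4. Equal to 17: 2.
PR = 4/8 × 100 = 50.0

50.0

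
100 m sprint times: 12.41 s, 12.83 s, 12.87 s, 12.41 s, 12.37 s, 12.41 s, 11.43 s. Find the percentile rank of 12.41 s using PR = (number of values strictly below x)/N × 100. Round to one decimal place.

N = 7.
Strictly below 12.41: 2. Equal to 12.41: 3.
PR = 2/7 × 100 = 28.6

28.6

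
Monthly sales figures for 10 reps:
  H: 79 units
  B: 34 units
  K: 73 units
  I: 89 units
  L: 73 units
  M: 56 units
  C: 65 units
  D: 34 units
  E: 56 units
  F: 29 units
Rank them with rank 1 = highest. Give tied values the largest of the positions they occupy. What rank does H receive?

Sorted (descending): 89, 79, 73, 73, 65, 56, 56, 34, 34, 29
The 2 values of 73 occupy positions 3–4 → each gets rank 4.
The 2 values of 56 occupy positions 6–7 → each gets rank 7.
The 2 values of 34 occupy positions 8–9 → each gets rank 9.
H has value 79 units → rank 2.

2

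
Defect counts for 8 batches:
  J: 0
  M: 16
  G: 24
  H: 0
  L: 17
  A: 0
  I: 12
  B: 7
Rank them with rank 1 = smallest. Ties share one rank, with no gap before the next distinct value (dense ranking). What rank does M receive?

4

Sorted (ascending): 0, 0, 0, 7, 12, 16, 17, 24
The 3 values of 0 share dense rank 1.
Remaining distinct values take the next consecutive integers.
M has value 16 → rank 4.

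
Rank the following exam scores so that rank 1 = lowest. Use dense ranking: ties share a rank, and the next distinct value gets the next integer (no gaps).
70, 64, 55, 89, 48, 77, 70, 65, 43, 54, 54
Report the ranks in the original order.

7, 5, 4, 9, 2, 8, 7, 6, 1, 3, 3

Sorted (ascending): 43, 48, 54, 54, 55, 64, 65, 70, 70, 77, 89
The 2 values of 54 share dense rank 3.
The 2 values of 70 share dense rank 7.
Remaining distinct values take the next consecutive integers.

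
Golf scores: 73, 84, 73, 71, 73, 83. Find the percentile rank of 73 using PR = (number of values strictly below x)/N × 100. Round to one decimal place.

N = 6.
Strictly below 73: 1. Equal to 73: 3.
PR = 1/6 × 100 = 16.7

16.7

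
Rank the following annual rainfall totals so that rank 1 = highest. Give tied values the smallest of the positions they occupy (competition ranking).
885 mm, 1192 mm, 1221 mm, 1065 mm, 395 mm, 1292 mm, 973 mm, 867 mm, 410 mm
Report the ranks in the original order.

Sorted (descending): 1292, 1221, 1192, 1065, 973, 885, 867, 410, 395
No ties — each value takes its position as its rank.

6, 3, 2, 4, 9, 1, 5, 7, 8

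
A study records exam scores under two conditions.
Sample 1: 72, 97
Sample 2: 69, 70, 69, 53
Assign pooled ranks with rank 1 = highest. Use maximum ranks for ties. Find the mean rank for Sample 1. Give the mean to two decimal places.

1.50

Sorted (descending): 97, 72, 70, 69, 69, 53
The 2 values of 69 occupy positions 4–5 → each gets rank 5.
Sample 1 values → pooled ranks: 72→2, 97→1
Mean rank = (2 + 1) / 2 = 1.50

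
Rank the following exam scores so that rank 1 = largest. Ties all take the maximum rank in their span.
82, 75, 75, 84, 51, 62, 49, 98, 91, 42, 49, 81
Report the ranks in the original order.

4, 7, 7, 3, 9, 8, 11, 1, 2, 12, 11, 5

Sorted (descending): 98, 91, 84, 82, 81, 75, 75, 62, 51, 49, 49, 42
The 2 values of 75 occupy positions 6–7 → each gets rank 7.
The 2 values of 49 occupy positions 10–11 → each gets rank 11.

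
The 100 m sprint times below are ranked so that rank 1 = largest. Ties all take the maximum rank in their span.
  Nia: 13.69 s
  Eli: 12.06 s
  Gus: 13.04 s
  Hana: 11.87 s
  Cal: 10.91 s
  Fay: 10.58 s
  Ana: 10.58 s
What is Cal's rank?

5

Sorted (descending): 13.69, 13.04, 12.06, 11.87, 10.91, 10.58, 10.58
The 2 values of 10.58 occupy positions 6–7 → each gets rank 7.
Cal has value 10.91 s → rank 5.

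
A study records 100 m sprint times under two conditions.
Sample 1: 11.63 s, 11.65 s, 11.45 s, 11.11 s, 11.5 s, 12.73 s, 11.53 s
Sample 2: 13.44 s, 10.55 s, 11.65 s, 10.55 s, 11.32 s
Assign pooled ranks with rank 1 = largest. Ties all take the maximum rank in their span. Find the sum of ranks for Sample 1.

Sorted (descending): 13.44, 12.73, 11.65, 11.65, 11.63, 11.53, 11.5, 11.45, 11.32, 11.11, 10.55, 10.55
The 2 values of 11.65 occupy positions 3–4 → each gets rank 4.
The 2 values of 10.55 occupy positions 11–12 → each gets rank 12.
Sample 1 values → pooled ranks: 11.63→5, 11.65→4, 11.45→8, 11.11→10, 11.5→7, 12.73→2, 11.53→6
Rank sum = 5 + 4 + 8 + 10 + 7 + 2 + 6 = 42

42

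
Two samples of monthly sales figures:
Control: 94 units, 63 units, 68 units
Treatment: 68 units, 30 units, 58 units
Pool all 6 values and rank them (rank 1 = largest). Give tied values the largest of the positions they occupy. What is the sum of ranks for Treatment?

Sorted (descending): 94, 68, 68, 63, 58, 30
The 2 values of 68 occupy positions 2–3 → each gets rank 3.
Treatment values → pooled ranks: 68→3, 30→6, 58→5
Rank sum = 3 + 6 + 5 = 14

14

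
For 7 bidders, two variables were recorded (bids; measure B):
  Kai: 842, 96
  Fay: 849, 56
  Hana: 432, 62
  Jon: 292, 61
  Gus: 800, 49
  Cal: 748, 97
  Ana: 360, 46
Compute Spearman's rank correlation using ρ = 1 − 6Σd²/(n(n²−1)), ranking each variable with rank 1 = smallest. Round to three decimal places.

Ranks of variable 1: 6, 7, 3, 1, 5, 4, 2
Ranks of variable 2: 6, 3, 5, 4, 2, 7, 1
d = r₁ − r₂: 0, 4, -2, -3, 3, -3, 1
d²: 0, 16, 4, 9, 9, 9, 1; Σd² = 48
ρ = 1 − 6·48/(7·48) = 1 − 288/336 = 0.143

0.143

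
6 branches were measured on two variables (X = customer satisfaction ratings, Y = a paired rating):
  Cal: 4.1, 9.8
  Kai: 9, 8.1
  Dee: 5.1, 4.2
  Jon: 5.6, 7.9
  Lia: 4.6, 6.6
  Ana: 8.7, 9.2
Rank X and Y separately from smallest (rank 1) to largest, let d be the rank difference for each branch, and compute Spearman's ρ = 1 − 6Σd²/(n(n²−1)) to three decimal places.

0.029

Ranks of variable 1: 1, 6, 3, 4, 2, 5
Ranks of variable 2: 6, 4, 1, 3, 2, 5
d = r₁ − r₂: -5, 2, 2, 1, 0, 0
d²: 25, 4, 4, 1, 0, 0; Σd² = 34
ρ = 1 − 6·34/(6·35) = 1 − 204/210 = 0.029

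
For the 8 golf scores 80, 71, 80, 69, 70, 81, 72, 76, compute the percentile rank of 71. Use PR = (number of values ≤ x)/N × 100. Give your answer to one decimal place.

N = 8.
Strictly below 71: 2. Equal to 71: 1.
PR = 3/8 × 100 = 37.5

37.5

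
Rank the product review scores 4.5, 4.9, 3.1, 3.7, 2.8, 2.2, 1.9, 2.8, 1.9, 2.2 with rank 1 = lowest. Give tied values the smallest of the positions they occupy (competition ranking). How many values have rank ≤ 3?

4

Sorted (ascending): 1.9, 1.9, 2.2, 2.2, 2.8, 2.8, 3.1, 3.7, 4.5, 4.9
The 2 values of 1.9 occupy positions 1–2 → each gets rank 1.
The 2 values of 2.2 occupy positions 3–4 → each gets rank 3.
The 2 values of 2.8 occupy positions 5–6 → each gets rank 5.
Ranks ≤ 3: {1, 1, 3, 3} → 4 values.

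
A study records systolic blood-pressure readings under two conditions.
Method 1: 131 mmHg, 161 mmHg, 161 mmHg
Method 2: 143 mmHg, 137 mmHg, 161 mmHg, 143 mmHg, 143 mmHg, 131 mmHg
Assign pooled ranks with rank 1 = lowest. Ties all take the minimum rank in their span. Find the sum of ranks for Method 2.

Sorted (ascending): 131, 131, 137, 143, 143, 143, 161, 161, 161
The 2 values of 131 occupy positions 1–2 → each gets rank 1.
The 3 values of 143 occupy positions 4–6 → each gets rank 4.
The 3 values of 161 occupy positions 7–9 → each gets rank 7.
Method 2 values → pooled ranks: 143→4, 137→3, 161→7, 143→4, 143→4, 131→1
Rank sum = 4 + 3 + 7 + 4 + 4 + 1 = 23

23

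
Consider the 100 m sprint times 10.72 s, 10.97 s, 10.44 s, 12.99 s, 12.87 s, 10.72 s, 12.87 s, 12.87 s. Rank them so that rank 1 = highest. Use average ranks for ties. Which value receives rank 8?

10.44

Sorted (descending): 12.99, 12.87, 12.87, 12.87, 10.97, 10.72, 10.72, 10.44
The 3 values of 12.87 occupy positions 2–4 → average rank 3.
The 2 values of 10.72 occupy positions 6–7 → average rank (6+7)/2 = 6.5.
Rank 8 → value 10.44.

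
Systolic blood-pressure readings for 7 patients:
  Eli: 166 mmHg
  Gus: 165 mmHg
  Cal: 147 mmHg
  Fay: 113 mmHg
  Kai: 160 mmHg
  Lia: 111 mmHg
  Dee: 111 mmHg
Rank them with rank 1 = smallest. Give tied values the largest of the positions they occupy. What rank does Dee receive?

2

Sorted (ascending): 111, 111, 113, 147, 160, 165, 166
The 2 values of 111 occupy positions 1–2 → each gets rank 2.
Dee has value 111 mmHg → rank 2.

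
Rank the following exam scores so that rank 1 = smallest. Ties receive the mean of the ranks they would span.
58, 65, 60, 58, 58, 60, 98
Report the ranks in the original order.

2, 6, 4.5, 2, 2, 4.5, 7

Sorted (ascending): 58, 58, 58, 60, 60, 65, 98
The 3 values of 58 occupy positions 1–3 → average rank 2.
The 2 values of 60 occupy positions 4–5 → average rank (4+5)/2 = 4.5.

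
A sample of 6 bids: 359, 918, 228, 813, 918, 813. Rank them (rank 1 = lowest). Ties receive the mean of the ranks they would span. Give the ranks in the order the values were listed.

2, 5.5, 1, 3.5, 5.5, 3.5

Sorted (ascending): 228, 359, 813, 813, 918, 918
The 2 values of 813 occupy positions 3–4 → average rank (3+4)/2 = 3.5.
The 2 values of 918 occupy positions 5–6 → average rank (5+6)/2 = 5.5.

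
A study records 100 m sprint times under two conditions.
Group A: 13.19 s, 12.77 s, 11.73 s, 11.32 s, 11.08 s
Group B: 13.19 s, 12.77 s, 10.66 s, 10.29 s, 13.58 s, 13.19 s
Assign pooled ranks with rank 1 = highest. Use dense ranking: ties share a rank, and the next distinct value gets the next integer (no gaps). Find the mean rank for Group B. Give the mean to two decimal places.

3.83

Sorted (descending): 13.58, 13.19, 13.19, 13.19, 12.77, 12.77, 11.73, 11.32, 11.08, 10.66, 10.29
The 3 values of 13.19 share dense rank 2.
The 2 values of 12.77 share dense rank 3.
Remaining distinct values take the next consecutive integers.
Group B values → pooled ranks: 13.19→2, 12.77→3, 10.66→7, 10.29→8, 13.58→1, 13.19→2
Mean rank = (2 + 3 + 7 + 8 + 1 + 2) / 6 = 3.83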